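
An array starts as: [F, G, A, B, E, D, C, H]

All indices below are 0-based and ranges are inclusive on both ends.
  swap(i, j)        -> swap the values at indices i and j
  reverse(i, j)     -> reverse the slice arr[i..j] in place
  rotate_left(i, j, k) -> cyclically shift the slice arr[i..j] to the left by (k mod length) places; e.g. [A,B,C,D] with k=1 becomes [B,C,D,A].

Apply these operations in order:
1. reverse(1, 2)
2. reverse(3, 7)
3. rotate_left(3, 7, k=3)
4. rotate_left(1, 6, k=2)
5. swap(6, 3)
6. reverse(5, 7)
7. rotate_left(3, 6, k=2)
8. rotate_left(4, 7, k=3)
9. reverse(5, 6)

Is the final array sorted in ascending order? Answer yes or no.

After 1 (reverse(1, 2)): [F, A, G, B, E, D, C, H]
After 2 (reverse(3, 7)): [F, A, G, H, C, D, E, B]
After 3 (rotate_left(3, 7, k=3)): [F, A, G, E, B, H, C, D]
After 4 (rotate_left(1, 6, k=2)): [F, E, B, H, C, A, G, D]
After 5 (swap(6, 3)): [F, E, B, G, C, A, H, D]
After 6 (reverse(5, 7)): [F, E, B, G, C, D, H, A]
After 7 (rotate_left(3, 6, k=2)): [F, E, B, D, H, G, C, A]
After 8 (rotate_left(4, 7, k=3)): [F, E, B, D, A, H, G, C]
After 9 (reverse(5, 6)): [F, E, B, D, A, G, H, C]

Answer: no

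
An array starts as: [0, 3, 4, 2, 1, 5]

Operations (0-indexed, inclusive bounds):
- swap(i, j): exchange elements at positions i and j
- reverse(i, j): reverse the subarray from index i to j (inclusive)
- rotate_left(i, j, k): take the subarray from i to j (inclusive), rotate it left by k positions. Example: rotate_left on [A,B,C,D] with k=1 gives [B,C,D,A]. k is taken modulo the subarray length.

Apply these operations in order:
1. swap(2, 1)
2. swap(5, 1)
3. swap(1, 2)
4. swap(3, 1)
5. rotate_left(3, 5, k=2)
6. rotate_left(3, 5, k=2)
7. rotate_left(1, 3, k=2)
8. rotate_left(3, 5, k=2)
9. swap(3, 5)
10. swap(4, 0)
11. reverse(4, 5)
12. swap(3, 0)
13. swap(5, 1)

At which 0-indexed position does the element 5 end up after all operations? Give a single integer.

Answer: 3

Derivation:
After 1 (swap(2, 1)): [0, 4, 3, 2, 1, 5]
After 2 (swap(5, 1)): [0, 5, 3, 2, 1, 4]
After 3 (swap(1, 2)): [0, 3, 5, 2, 1, 4]
After 4 (swap(3, 1)): [0, 2, 5, 3, 1, 4]
After 5 (rotate_left(3, 5, k=2)): [0, 2, 5, 4, 3, 1]
After 6 (rotate_left(3, 5, k=2)): [0, 2, 5, 1, 4, 3]
After 7 (rotate_left(1, 3, k=2)): [0, 1, 2, 5, 4, 3]
After 8 (rotate_left(3, 5, k=2)): [0, 1, 2, 3, 5, 4]
After 9 (swap(3, 5)): [0, 1, 2, 4, 5, 3]
After 10 (swap(4, 0)): [5, 1, 2, 4, 0, 3]
After 11 (reverse(4, 5)): [5, 1, 2, 4, 3, 0]
After 12 (swap(3, 0)): [4, 1, 2, 5, 3, 0]
After 13 (swap(5, 1)): [4, 0, 2, 5, 3, 1]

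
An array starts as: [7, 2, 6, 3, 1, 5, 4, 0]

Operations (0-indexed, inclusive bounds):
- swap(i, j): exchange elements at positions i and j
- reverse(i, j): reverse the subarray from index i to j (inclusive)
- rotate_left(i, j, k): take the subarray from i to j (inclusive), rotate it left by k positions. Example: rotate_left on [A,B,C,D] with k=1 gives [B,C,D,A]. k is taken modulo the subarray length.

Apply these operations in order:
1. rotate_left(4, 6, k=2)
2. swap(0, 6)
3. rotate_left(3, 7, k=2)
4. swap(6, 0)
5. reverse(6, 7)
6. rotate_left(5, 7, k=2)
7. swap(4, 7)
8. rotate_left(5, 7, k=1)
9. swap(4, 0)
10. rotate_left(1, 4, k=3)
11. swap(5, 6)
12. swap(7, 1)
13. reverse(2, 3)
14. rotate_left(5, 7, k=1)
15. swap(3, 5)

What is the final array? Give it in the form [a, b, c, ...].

Answer: [4, 5, 6, 0, 1, 2, 3, 7]

Derivation:
After 1 (rotate_left(4, 6, k=2)): [7, 2, 6, 3, 4, 1, 5, 0]
After 2 (swap(0, 6)): [5, 2, 6, 3, 4, 1, 7, 0]
After 3 (rotate_left(3, 7, k=2)): [5, 2, 6, 1, 7, 0, 3, 4]
After 4 (swap(6, 0)): [3, 2, 6, 1, 7, 0, 5, 4]
After 5 (reverse(6, 7)): [3, 2, 6, 1, 7, 0, 4, 5]
After 6 (rotate_left(5, 7, k=2)): [3, 2, 6, 1, 7, 5, 0, 4]
After 7 (swap(4, 7)): [3, 2, 6, 1, 4, 5, 0, 7]
After 8 (rotate_left(5, 7, k=1)): [3, 2, 6, 1, 4, 0, 7, 5]
After 9 (swap(4, 0)): [4, 2, 6, 1, 3, 0, 7, 5]
After 10 (rotate_left(1, 4, k=3)): [4, 3, 2, 6, 1, 0, 7, 5]
After 11 (swap(5, 6)): [4, 3, 2, 6, 1, 7, 0, 5]
After 12 (swap(7, 1)): [4, 5, 2, 6, 1, 7, 0, 3]
After 13 (reverse(2, 3)): [4, 5, 6, 2, 1, 7, 0, 3]
After 14 (rotate_left(5, 7, k=1)): [4, 5, 6, 2, 1, 0, 3, 7]
After 15 (swap(3, 5)): [4, 5, 6, 0, 1, 2, 3, 7]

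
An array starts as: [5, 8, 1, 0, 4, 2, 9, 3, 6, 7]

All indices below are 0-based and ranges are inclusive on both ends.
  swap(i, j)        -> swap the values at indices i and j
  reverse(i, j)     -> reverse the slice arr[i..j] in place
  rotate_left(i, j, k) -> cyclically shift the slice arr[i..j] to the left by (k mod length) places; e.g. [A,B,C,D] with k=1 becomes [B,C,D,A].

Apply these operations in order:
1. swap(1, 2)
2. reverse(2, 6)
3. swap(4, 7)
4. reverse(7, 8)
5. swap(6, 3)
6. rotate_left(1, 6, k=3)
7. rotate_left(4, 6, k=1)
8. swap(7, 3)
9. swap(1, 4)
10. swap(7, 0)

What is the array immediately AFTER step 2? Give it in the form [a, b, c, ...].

After 1 (swap(1, 2)): [5, 1, 8, 0, 4, 2, 9, 3, 6, 7]
After 2 (reverse(2, 6)): [5, 1, 9, 2, 4, 0, 8, 3, 6, 7]

Answer: [5, 1, 9, 2, 4, 0, 8, 3, 6, 7]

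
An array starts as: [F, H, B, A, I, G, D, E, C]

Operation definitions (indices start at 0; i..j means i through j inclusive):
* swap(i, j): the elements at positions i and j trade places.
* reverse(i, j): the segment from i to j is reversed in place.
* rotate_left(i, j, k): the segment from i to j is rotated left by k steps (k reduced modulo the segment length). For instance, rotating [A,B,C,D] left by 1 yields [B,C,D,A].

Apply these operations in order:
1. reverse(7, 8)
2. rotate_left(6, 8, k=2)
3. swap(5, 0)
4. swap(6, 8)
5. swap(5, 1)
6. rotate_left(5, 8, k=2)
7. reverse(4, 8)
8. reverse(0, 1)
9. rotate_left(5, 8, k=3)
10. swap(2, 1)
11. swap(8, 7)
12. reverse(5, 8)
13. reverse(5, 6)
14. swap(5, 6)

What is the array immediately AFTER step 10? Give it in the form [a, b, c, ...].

Answer: [F, B, G, A, C, I, H, E, D]

Derivation:
After 1 (reverse(7, 8)): [F, H, B, A, I, G, D, C, E]
After 2 (rotate_left(6, 8, k=2)): [F, H, B, A, I, G, E, D, C]
After 3 (swap(5, 0)): [G, H, B, A, I, F, E, D, C]
After 4 (swap(6, 8)): [G, H, B, A, I, F, C, D, E]
After 5 (swap(5, 1)): [G, F, B, A, I, H, C, D, E]
After 6 (rotate_left(5, 8, k=2)): [G, F, B, A, I, D, E, H, C]
After 7 (reverse(4, 8)): [G, F, B, A, C, H, E, D, I]
After 8 (reverse(0, 1)): [F, G, B, A, C, H, E, D, I]
After 9 (rotate_left(5, 8, k=3)): [F, G, B, A, C, I, H, E, D]
After 10 (swap(2, 1)): [F, B, G, A, C, I, H, E, D]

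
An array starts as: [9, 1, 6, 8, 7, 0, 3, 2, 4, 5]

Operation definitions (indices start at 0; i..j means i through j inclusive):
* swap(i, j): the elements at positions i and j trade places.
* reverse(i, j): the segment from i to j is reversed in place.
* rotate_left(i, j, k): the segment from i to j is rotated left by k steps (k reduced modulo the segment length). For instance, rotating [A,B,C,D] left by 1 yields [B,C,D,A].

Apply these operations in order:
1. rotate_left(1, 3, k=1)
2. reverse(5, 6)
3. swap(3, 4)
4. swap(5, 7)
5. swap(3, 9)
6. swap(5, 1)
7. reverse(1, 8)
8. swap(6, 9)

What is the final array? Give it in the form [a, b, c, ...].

After 1 (rotate_left(1, 3, k=1)): [9, 6, 8, 1, 7, 0, 3, 2, 4, 5]
After 2 (reverse(5, 6)): [9, 6, 8, 1, 7, 3, 0, 2, 4, 5]
After 3 (swap(3, 4)): [9, 6, 8, 7, 1, 3, 0, 2, 4, 5]
After 4 (swap(5, 7)): [9, 6, 8, 7, 1, 2, 0, 3, 4, 5]
After 5 (swap(3, 9)): [9, 6, 8, 5, 1, 2, 0, 3, 4, 7]
After 6 (swap(5, 1)): [9, 2, 8, 5, 1, 6, 0, 3, 4, 7]
After 7 (reverse(1, 8)): [9, 4, 3, 0, 6, 1, 5, 8, 2, 7]
After 8 (swap(6, 9)): [9, 4, 3, 0, 6, 1, 7, 8, 2, 5]

Answer: [9, 4, 3, 0, 6, 1, 7, 8, 2, 5]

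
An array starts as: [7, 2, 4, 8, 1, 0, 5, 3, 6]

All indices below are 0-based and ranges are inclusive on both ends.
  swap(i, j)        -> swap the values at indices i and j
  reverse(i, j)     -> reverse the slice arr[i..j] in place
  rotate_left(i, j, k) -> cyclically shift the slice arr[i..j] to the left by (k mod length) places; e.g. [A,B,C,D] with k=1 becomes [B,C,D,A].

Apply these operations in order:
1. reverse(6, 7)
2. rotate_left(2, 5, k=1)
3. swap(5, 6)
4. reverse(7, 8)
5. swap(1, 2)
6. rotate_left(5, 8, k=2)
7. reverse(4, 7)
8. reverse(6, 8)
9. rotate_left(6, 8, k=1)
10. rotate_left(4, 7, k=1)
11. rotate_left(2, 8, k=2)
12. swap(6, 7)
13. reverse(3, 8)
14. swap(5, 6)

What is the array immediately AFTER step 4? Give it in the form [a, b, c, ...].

Answer: [7, 2, 8, 1, 0, 3, 4, 6, 5]

Derivation:
After 1 (reverse(6, 7)): [7, 2, 4, 8, 1, 0, 3, 5, 6]
After 2 (rotate_left(2, 5, k=1)): [7, 2, 8, 1, 0, 4, 3, 5, 6]
After 3 (swap(5, 6)): [7, 2, 8, 1, 0, 3, 4, 5, 6]
After 4 (reverse(7, 8)): [7, 2, 8, 1, 0, 3, 4, 6, 5]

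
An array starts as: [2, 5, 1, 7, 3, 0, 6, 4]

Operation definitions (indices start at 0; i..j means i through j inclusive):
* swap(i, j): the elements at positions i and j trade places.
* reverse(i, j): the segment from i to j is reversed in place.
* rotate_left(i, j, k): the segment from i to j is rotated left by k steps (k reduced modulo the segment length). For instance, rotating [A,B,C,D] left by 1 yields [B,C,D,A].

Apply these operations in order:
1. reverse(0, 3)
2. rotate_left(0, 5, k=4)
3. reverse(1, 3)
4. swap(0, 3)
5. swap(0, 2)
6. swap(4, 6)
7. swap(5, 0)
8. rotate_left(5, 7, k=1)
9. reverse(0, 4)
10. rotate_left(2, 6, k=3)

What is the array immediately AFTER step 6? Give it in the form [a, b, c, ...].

After 1 (reverse(0, 3)): [7, 1, 5, 2, 3, 0, 6, 4]
After 2 (rotate_left(0, 5, k=4)): [3, 0, 7, 1, 5, 2, 6, 4]
After 3 (reverse(1, 3)): [3, 1, 7, 0, 5, 2, 6, 4]
After 4 (swap(0, 3)): [0, 1, 7, 3, 5, 2, 6, 4]
After 5 (swap(0, 2)): [7, 1, 0, 3, 5, 2, 6, 4]
After 6 (swap(4, 6)): [7, 1, 0, 3, 6, 2, 5, 4]

Answer: [7, 1, 0, 3, 6, 2, 5, 4]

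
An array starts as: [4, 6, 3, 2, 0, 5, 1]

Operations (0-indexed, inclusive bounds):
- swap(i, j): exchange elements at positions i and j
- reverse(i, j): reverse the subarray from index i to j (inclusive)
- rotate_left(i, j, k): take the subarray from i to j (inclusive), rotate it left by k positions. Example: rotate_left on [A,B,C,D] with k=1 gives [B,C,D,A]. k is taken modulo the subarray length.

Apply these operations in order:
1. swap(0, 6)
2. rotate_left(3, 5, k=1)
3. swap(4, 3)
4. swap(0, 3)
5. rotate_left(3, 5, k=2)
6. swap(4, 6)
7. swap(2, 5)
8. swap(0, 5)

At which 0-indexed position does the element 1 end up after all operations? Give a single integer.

After 1 (swap(0, 6)): [1, 6, 3, 2, 0, 5, 4]
After 2 (rotate_left(3, 5, k=1)): [1, 6, 3, 0, 5, 2, 4]
After 3 (swap(4, 3)): [1, 6, 3, 5, 0, 2, 4]
After 4 (swap(0, 3)): [5, 6, 3, 1, 0, 2, 4]
After 5 (rotate_left(3, 5, k=2)): [5, 6, 3, 2, 1, 0, 4]
After 6 (swap(4, 6)): [5, 6, 3, 2, 4, 0, 1]
After 7 (swap(2, 5)): [5, 6, 0, 2, 4, 3, 1]
After 8 (swap(0, 5)): [3, 6, 0, 2, 4, 5, 1]

Answer: 6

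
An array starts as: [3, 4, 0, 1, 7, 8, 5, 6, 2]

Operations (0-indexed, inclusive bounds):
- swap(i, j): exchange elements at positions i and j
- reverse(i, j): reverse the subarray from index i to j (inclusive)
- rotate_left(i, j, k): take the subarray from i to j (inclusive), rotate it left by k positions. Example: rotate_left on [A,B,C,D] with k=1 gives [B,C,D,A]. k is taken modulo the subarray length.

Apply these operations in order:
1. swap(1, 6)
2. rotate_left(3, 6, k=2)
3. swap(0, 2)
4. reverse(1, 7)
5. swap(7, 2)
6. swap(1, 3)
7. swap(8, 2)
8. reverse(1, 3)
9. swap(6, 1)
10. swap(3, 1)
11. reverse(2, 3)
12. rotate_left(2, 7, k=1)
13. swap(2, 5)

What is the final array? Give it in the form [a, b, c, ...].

After 1 (swap(1, 6)): [3, 5, 0, 1, 7, 8, 4, 6, 2]
After 2 (rotate_left(3, 6, k=2)): [3, 5, 0, 8, 4, 1, 7, 6, 2]
After 3 (swap(0, 2)): [0, 5, 3, 8, 4, 1, 7, 6, 2]
After 4 (reverse(1, 7)): [0, 6, 7, 1, 4, 8, 3, 5, 2]
After 5 (swap(7, 2)): [0, 6, 5, 1, 4, 8, 3, 7, 2]
After 6 (swap(1, 3)): [0, 1, 5, 6, 4, 8, 3, 7, 2]
After 7 (swap(8, 2)): [0, 1, 2, 6, 4, 8, 3, 7, 5]
After 8 (reverse(1, 3)): [0, 6, 2, 1, 4, 8, 3, 7, 5]
After 9 (swap(6, 1)): [0, 3, 2, 1, 4, 8, 6, 7, 5]
After 10 (swap(3, 1)): [0, 1, 2, 3, 4, 8, 6, 7, 5]
After 11 (reverse(2, 3)): [0, 1, 3, 2, 4, 8, 6, 7, 5]
After 12 (rotate_left(2, 7, k=1)): [0, 1, 2, 4, 8, 6, 7, 3, 5]
After 13 (swap(2, 5)): [0, 1, 6, 4, 8, 2, 7, 3, 5]

Answer: [0, 1, 6, 4, 8, 2, 7, 3, 5]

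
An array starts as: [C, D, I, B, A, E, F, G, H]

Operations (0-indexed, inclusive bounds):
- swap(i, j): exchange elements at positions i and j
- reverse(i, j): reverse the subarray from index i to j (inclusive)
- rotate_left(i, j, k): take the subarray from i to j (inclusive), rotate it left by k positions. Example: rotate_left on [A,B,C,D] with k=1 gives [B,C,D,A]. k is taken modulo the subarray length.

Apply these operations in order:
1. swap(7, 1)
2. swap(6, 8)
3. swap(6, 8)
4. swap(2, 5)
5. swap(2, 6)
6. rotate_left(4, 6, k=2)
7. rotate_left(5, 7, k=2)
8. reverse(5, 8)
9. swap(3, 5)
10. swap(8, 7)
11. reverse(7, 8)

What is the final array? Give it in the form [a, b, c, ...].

Answer: [C, G, F, H, E, B, I, A, D]

Derivation:
After 1 (swap(7, 1)): [C, G, I, B, A, E, F, D, H]
After 2 (swap(6, 8)): [C, G, I, B, A, E, H, D, F]
After 3 (swap(6, 8)): [C, G, I, B, A, E, F, D, H]
After 4 (swap(2, 5)): [C, G, E, B, A, I, F, D, H]
After 5 (swap(2, 6)): [C, G, F, B, A, I, E, D, H]
After 6 (rotate_left(4, 6, k=2)): [C, G, F, B, E, A, I, D, H]
After 7 (rotate_left(5, 7, k=2)): [C, G, F, B, E, D, A, I, H]
After 8 (reverse(5, 8)): [C, G, F, B, E, H, I, A, D]
After 9 (swap(3, 5)): [C, G, F, H, E, B, I, A, D]
After 10 (swap(8, 7)): [C, G, F, H, E, B, I, D, A]
After 11 (reverse(7, 8)): [C, G, F, H, E, B, I, A, D]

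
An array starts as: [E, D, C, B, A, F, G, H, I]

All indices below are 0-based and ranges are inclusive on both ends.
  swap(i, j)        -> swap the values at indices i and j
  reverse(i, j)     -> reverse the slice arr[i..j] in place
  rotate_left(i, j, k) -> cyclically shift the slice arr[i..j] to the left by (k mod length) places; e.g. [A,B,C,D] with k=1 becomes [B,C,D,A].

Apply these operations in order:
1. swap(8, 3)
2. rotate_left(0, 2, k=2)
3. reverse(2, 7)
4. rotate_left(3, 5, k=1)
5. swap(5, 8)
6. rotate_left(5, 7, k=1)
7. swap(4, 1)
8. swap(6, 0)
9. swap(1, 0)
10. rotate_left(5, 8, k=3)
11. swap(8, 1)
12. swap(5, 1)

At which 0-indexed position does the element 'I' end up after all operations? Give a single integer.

Answer: 6

Derivation:
After 1 (swap(8, 3)): [E, D, C, I, A, F, G, H, B]
After 2 (rotate_left(0, 2, k=2)): [C, E, D, I, A, F, G, H, B]
After 3 (reverse(2, 7)): [C, E, H, G, F, A, I, D, B]
After 4 (rotate_left(3, 5, k=1)): [C, E, H, F, A, G, I, D, B]
After 5 (swap(5, 8)): [C, E, H, F, A, B, I, D, G]
After 6 (rotate_left(5, 7, k=1)): [C, E, H, F, A, I, D, B, G]
After 7 (swap(4, 1)): [C, A, H, F, E, I, D, B, G]
After 8 (swap(6, 0)): [D, A, H, F, E, I, C, B, G]
After 9 (swap(1, 0)): [A, D, H, F, E, I, C, B, G]
After 10 (rotate_left(5, 8, k=3)): [A, D, H, F, E, G, I, C, B]
After 11 (swap(8, 1)): [A, B, H, F, E, G, I, C, D]
After 12 (swap(5, 1)): [A, G, H, F, E, B, I, C, D]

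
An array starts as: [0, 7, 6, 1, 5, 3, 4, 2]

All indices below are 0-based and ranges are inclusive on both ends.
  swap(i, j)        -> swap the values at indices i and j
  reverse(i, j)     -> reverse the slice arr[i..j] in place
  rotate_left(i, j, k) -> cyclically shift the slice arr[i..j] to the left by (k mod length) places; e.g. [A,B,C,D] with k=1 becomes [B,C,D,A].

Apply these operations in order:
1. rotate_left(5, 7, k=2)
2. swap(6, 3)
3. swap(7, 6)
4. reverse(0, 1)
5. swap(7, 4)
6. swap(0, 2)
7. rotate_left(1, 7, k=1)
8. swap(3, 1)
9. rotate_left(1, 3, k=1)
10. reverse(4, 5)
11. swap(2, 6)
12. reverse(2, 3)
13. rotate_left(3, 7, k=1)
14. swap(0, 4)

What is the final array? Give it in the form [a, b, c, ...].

Answer: [2, 3, 1, 4, 6, 7, 0, 5]

Derivation:
After 1 (rotate_left(5, 7, k=2)): [0, 7, 6, 1, 5, 2, 3, 4]
After 2 (swap(6, 3)): [0, 7, 6, 3, 5, 2, 1, 4]
After 3 (swap(7, 6)): [0, 7, 6, 3, 5, 2, 4, 1]
After 4 (reverse(0, 1)): [7, 0, 6, 3, 5, 2, 4, 1]
After 5 (swap(7, 4)): [7, 0, 6, 3, 1, 2, 4, 5]
After 6 (swap(0, 2)): [6, 0, 7, 3, 1, 2, 4, 5]
After 7 (rotate_left(1, 7, k=1)): [6, 7, 3, 1, 2, 4, 5, 0]
After 8 (swap(3, 1)): [6, 1, 3, 7, 2, 4, 5, 0]
After 9 (rotate_left(1, 3, k=1)): [6, 3, 7, 1, 2, 4, 5, 0]
After 10 (reverse(4, 5)): [6, 3, 7, 1, 4, 2, 5, 0]
After 11 (swap(2, 6)): [6, 3, 5, 1, 4, 2, 7, 0]
After 12 (reverse(2, 3)): [6, 3, 1, 5, 4, 2, 7, 0]
After 13 (rotate_left(3, 7, k=1)): [6, 3, 1, 4, 2, 7, 0, 5]
After 14 (swap(0, 4)): [2, 3, 1, 4, 6, 7, 0, 5]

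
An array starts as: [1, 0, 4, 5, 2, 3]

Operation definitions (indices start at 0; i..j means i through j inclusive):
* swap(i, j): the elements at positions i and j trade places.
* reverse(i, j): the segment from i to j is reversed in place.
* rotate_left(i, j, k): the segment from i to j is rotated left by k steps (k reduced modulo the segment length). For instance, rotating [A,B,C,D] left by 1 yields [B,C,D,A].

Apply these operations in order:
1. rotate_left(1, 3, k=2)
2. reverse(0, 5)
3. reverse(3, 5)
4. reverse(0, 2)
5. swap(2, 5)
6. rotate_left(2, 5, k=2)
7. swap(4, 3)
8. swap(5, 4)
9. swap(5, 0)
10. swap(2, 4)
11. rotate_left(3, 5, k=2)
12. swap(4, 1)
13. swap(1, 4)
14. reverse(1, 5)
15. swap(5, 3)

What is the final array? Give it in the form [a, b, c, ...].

Answer: [3, 5, 0, 2, 1, 4]

Derivation:
After 1 (rotate_left(1, 3, k=2)): [1, 5, 0, 4, 2, 3]
After 2 (reverse(0, 5)): [3, 2, 4, 0, 5, 1]
After 3 (reverse(3, 5)): [3, 2, 4, 1, 5, 0]
After 4 (reverse(0, 2)): [4, 2, 3, 1, 5, 0]
After 5 (swap(2, 5)): [4, 2, 0, 1, 5, 3]
After 6 (rotate_left(2, 5, k=2)): [4, 2, 5, 3, 0, 1]
After 7 (swap(4, 3)): [4, 2, 5, 0, 3, 1]
After 8 (swap(5, 4)): [4, 2, 5, 0, 1, 3]
After 9 (swap(5, 0)): [3, 2, 5, 0, 1, 4]
After 10 (swap(2, 4)): [3, 2, 1, 0, 5, 4]
After 11 (rotate_left(3, 5, k=2)): [3, 2, 1, 4, 0, 5]
After 12 (swap(4, 1)): [3, 0, 1, 4, 2, 5]
After 13 (swap(1, 4)): [3, 2, 1, 4, 0, 5]
After 14 (reverse(1, 5)): [3, 5, 0, 4, 1, 2]
After 15 (swap(5, 3)): [3, 5, 0, 2, 1, 4]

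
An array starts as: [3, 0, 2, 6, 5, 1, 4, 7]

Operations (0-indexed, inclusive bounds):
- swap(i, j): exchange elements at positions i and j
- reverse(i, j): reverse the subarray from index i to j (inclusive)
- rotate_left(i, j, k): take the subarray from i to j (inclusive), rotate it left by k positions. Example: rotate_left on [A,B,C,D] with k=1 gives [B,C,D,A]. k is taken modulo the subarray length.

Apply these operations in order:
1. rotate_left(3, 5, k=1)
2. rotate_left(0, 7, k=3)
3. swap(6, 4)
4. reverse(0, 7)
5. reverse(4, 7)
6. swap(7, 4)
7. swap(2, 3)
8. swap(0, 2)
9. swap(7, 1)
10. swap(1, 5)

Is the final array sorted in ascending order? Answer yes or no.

Answer: yes

Derivation:
After 1 (rotate_left(3, 5, k=1)): [3, 0, 2, 5, 1, 6, 4, 7]
After 2 (rotate_left(0, 7, k=3)): [5, 1, 6, 4, 7, 3, 0, 2]
After 3 (swap(6, 4)): [5, 1, 6, 4, 0, 3, 7, 2]
After 4 (reverse(0, 7)): [2, 7, 3, 0, 4, 6, 1, 5]
After 5 (reverse(4, 7)): [2, 7, 3, 0, 5, 1, 6, 4]
After 6 (swap(7, 4)): [2, 7, 3, 0, 4, 1, 6, 5]
After 7 (swap(2, 3)): [2, 7, 0, 3, 4, 1, 6, 5]
After 8 (swap(0, 2)): [0, 7, 2, 3, 4, 1, 6, 5]
After 9 (swap(7, 1)): [0, 5, 2, 3, 4, 1, 6, 7]
After 10 (swap(1, 5)): [0, 1, 2, 3, 4, 5, 6, 7]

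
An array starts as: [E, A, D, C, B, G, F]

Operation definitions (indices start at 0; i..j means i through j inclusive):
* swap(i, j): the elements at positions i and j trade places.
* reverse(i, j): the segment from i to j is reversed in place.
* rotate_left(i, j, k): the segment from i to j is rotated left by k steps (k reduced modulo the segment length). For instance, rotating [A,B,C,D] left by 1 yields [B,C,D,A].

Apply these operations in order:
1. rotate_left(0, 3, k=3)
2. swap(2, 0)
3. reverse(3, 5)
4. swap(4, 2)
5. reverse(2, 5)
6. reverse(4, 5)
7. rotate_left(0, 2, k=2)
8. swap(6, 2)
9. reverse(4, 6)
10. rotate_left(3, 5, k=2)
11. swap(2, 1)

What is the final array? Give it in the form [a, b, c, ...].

After 1 (rotate_left(0, 3, k=3)): [C, E, A, D, B, G, F]
After 2 (swap(2, 0)): [A, E, C, D, B, G, F]
After 3 (reverse(3, 5)): [A, E, C, G, B, D, F]
After 4 (swap(4, 2)): [A, E, B, G, C, D, F]
After 5 (reverse(2, 5)): [A, E, D, C, G, B, F]
After 6 (reverse(4, 5)): [A, E, D, C, B, G, F]
After 7 (rotate_left(0, 2, k=2)): [D, A, E, C, B, G, F]
After 8 (swap(6, 2)): [D, A, F, C, B, G, E]
After 9 (reverse(4, 6)): [D, A, F, C, E, G, B]
After 10 (rotate_left(3, 5, k=2)): [D, A, F, G, C, E, B]
After 11 (swap(2, 1)): [D, F, A, G, C, E, B]

Answer: [D, F, A, G, C, E, B]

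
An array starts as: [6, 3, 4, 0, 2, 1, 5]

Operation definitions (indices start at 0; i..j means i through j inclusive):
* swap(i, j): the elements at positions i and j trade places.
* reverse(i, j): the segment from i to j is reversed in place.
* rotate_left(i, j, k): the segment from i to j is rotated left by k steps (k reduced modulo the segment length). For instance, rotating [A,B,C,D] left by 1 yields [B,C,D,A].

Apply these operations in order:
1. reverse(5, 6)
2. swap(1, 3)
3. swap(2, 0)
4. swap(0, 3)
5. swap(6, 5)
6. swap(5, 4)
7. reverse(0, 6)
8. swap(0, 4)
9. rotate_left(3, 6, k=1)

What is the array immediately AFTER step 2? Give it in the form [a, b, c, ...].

Answer: [6, 0, 4, 3, 2, 5, 1]

Derivation:
After 1 (reverse(5, 6)): [6, 3, 4, 0, 2, 5, 1]
After 2 (swap(1, 3)): [6, 0, 4, 3, 2, 5, 1]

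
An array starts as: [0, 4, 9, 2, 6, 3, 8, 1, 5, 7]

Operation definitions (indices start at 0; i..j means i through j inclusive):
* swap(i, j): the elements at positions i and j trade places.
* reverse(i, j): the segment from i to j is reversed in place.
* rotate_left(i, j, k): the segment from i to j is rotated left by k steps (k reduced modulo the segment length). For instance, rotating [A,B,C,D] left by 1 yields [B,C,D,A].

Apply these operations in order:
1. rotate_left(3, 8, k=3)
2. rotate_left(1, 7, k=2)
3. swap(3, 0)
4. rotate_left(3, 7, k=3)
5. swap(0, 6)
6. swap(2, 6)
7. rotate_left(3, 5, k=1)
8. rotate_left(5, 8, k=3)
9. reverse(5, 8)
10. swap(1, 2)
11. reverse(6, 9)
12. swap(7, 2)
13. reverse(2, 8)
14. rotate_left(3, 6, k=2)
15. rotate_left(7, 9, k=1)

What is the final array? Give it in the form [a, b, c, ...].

Answer: [2, 5, 4, 6, 0, 8, 7, 3, 1, 9]

Derivation:
After 1 (rotate_left(3, 8, k=3)): [0, 4, 9, 8, 1, 5, 2, 6, 3, 7]
After 2 (rotate_left(1, 7, k=2)): [0, 8, 1, 5, 2, 6, 4, 9, 3, 7]
After 3 (swap(3, 0)): [5, 8, 1, 0, 2, 6, 4, 9, 3, 7]
After 4 (rotate_left(3, 7, k=3)): [5, 8, 1, 4, 9, 0, 2, 6, 3, 7]
After 5 (swap(0, 6)): [2, 8, 1, 4, 9, 0, 5, 6, 3, 7]
After 6 (swap(2, 6)): [2, 8, 5, 4, 9, 0, 1, 6, 3, 7]
After 7 (rotate_left(3, 5, k=1)): [2, 8, 5, 9, 0, 4, 1, 6, 3, 7]
After 8 (rotate_left(5, 8, k=3)): [2, 8, 5, 9, 0, 3, 4, 1, 6, 7]
After 9 (reverse(5, 8)): [2, 8, 5, 9, 0, 6, 1, 4, 3, 7]
After 10 (swap(1, 2)): [2, 5, 8, 9, 0, 6, 1, 4, 3, 7]
After 11 (reverse(6, 9)): [2, 5, 8, 9, 0, 6, 7, 3, 4, 1]
After 12 (swap(7, 2)): [2, 5, 3, 9, 0, 6, 7, 8, 4, 1]
After 13 (reverse(2, 8)): [2, 5, 4, 8, 7, 6, 0, 9, 3, 1]
After 14 (rotate_left(3, 6, k=2)): [2, 5, 4, 6, 0, 8, 7, 9, 3, 1]
After 15 (rotate_left(7, 9, k=1)): [2, 5, 4, 6, 0, 8, 7, 3, 1, 9]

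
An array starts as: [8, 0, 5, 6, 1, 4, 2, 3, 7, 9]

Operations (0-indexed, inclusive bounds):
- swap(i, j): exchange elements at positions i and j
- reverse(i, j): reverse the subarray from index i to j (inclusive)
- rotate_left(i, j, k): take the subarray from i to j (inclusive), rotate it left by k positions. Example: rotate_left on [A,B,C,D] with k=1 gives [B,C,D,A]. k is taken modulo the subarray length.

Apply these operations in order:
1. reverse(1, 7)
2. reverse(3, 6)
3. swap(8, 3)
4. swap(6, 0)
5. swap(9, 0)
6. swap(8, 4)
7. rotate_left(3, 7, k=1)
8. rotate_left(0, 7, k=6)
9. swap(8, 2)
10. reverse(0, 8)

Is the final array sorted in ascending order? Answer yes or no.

Answer: no

Derivation:
After 1 (reverse(1, 7)): [8, 3, 2, 4, 1, 6, 5, 0, 7, 9]
After 2 (reverse(3, 6)): [8, 3, 2, 5, 6, 1, 4, 0, 7, 9]
After 3 (swap(8, 3)): [8, 3, 2, 7, 6, 1, 4, 0, 5, 9]
After 4 (swap(6, 0)): [4, 3, 2, 7, 6, 1, 8, 0, 5, 9]
After 5 (swap(9, 0)): [9, 3, 2, 7, 6, 1, 8, 0, 5, 4]
After 6 (swap(8, 4)): [9, 3, 2, 7, 5, 1, 8, 0, 6, 4]
After 7 (rotate_left(3, 7, k=1)): [9, 3, 2, 5, 1, 8, 0, 7, 6, 4]
After 8 (rotate_left(0, 7, k=6)): [0, 7, 9, 3, 2, 5, 1, 8, 6, 4]
After 9 (swap(8, 2)): [0, 7, 6, 3, 2, 5, 1, 8, 9, 4]
After 10 (reverse(0, 8)): [9, 8, 1, 5, 2, 3, 6, 7, 0, 4]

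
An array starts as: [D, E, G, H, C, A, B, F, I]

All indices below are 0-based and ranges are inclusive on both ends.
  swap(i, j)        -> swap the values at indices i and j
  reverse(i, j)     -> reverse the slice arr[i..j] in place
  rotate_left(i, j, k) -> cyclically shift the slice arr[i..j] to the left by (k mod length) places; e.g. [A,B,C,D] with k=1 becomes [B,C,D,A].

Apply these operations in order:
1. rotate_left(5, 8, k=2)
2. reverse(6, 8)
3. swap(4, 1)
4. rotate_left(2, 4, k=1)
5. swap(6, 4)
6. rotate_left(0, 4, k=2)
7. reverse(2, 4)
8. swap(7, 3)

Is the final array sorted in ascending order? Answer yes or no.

After 1 (rotate_left(5, 8, k=2)): [D, E, G, H, C, F, I, A, B]
After 2 (reverse(6, 8)): [D, E, G, H, C, F, B, A, I]
After 3 (swap(4, 1)): [D, C, G, H, E, F, B, A, I]
After 4 (rotate_left(2, 4, k=1)): [D, C, H, E, G, F, B, A, I]
After 5 (swap(6, 4)): [D, C, H, E, B, F, G, A, I]
After 6 (rotate_left(0, 4, k=2)): [H, E, B, D, C, F, G, A, I]
After 7 (reverse(2, 4)): [H, E, C, D, B, F, G, A, I]
After 8 (swap(7, 3)): [H, E, C, A, B, F, G, D, I]

Answer: no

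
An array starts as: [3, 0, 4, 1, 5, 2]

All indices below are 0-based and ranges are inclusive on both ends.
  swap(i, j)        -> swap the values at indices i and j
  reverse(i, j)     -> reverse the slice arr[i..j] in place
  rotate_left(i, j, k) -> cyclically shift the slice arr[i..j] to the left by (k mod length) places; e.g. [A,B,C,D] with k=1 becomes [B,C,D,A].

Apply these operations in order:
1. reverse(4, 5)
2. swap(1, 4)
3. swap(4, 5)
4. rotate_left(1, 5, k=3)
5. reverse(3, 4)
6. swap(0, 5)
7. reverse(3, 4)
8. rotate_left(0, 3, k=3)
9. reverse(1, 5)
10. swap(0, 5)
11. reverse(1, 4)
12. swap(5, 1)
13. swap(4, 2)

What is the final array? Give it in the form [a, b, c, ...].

Answer: [1, 2, 3, 4, 0, 5]

Derivation:
After 1 (reverse(4, 5)): [3, 0, 4, 1, 2, 5]
After 2 (swap(1, 4)): [3, 2, 4, 1, 0, 5]
After 3 (swap(4, 5)): [3, 2, 4, 1, 5, 0]
After 4 (rotate_left(1, 5, k=3)): [3, 5, 0, 2, 4, 1]
After 5 (reverse(3, 4)): [3, 5, 0, 4, 2, 1]
After 6 (swap(0, 5)): [1, 5, 0, 4, 2, 3]
After 7 (reverse(3, 4)): [1, 5, 0, 2, 4, 3]
After 8 (rotate_left(0, 3, k=3)): [2, 1, 5, 0, 4, 3]
After 9 (reverse(1, 5)): [2, 3, 4, 0, 5, 1]
After 10 (swap(0, 5)): [1, 3, 4, 0, 5, 2]
After 11 (reverse(1, 4)): [1, 5, 0, 4, 3, 2]
After 12 (swap(5, 1)): [1, 2, 0, 4, 3, 5]
After 13 (swap(4, 2)): [1, 2, 3, 4, 0, 5]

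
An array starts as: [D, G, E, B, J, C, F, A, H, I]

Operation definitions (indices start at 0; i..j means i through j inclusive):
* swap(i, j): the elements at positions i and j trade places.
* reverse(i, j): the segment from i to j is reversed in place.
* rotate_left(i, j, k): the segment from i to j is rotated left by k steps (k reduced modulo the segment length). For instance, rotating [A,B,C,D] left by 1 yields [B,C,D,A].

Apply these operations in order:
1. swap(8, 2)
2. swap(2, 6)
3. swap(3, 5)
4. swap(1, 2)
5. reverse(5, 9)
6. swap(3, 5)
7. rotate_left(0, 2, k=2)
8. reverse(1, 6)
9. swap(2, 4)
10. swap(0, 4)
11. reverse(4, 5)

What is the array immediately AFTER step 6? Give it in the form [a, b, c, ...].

Answer: [D, F, G, I, J, C, E, A, H, B]

Derivation:
After 1 (swap(8, 2)): [D, G, H, B, J, C, F, A, E, I]
After 2 (swap(2, 6)): [D, G, F, B, J, C, H, A, E, I]
After 3 (swap(3, 5)): [D, G, F, C, J, B, H, A, E, I]
After 4 (swap(1, 2)): [D, F, G, C, J, B, H, A, E, I]
After 5 (reverse(5, 9)): [D, F, G, C, J, I, E, A, H, B]
After 6 (swap(3, 5)): [D, F, G, I, J, C, E, A, H, B]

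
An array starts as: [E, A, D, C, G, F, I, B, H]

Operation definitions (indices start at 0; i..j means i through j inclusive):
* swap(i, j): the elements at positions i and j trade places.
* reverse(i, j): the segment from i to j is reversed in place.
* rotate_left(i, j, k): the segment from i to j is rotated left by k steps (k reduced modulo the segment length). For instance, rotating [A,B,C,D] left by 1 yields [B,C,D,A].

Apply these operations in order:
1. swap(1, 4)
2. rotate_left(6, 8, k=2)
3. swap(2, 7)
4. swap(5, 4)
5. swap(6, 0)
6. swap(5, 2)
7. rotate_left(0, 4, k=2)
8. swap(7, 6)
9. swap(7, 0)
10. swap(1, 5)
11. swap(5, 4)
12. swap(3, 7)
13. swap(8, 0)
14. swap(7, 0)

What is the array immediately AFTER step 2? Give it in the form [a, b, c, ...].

Answer: [E, G, D, C, A, F, H, I, B]

Derivation:
After 1 (swap(1, 4)): [E, G, D, C, A, F, I, B, H]
After 2 (rotate_left(6, 8, k=2)): [E, G, D, C, A, F, H, I, B]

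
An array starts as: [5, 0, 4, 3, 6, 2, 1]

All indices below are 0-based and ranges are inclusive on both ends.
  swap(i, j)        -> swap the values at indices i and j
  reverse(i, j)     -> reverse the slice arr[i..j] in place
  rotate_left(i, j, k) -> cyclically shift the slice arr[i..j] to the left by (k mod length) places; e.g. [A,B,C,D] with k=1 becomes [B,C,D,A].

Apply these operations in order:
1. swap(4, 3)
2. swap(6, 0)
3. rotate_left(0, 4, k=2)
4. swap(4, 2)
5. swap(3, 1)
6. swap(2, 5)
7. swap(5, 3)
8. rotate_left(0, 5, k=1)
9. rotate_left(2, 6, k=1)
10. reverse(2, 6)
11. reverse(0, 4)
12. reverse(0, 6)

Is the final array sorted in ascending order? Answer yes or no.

Answer: no

Derivation:
After 1 (swap(4, 3)): [5, 0, 4, 6, 3, 2, 1]
After 2 (swap(6, 0)): [1, 0, 4, 6, 3, 2, 5]
After 3 (rotate_left(0, 4, k=2)): [4, 6, 3, 1, 0, 2, 5]
After 4 (swap(4, 2)): [4, 6, 0, 1, 3, 2, 5]
After 5 (swap(3, 1)): [4, 1, 0, 6, 3, 2, 5]
After 6 (swap(2, 5)): [4, 1, 2, 6, 3, 0, 5]
After 7 (swap(5, 3)): [4, 1, 2, 0, 3, 6, 5]
After 8 (rotate_left(0, 5, k=1)): [1, 2, 0, 3, 6, 4, 5]
After 9 (rotate_left(2, 6, k=1)): [1, 2, 3, 6, 4, 5, 0]
After 10 (reverse(2, 6)): [1, 2, 0, 5, 4, 6, 3]
After 11 (reverse(0, 4)): [4, 5, 0, 2, 1, 6, 3]
After 12 (reverse(0, 6)): [3, 6, 1, 2, 0, 5, 4]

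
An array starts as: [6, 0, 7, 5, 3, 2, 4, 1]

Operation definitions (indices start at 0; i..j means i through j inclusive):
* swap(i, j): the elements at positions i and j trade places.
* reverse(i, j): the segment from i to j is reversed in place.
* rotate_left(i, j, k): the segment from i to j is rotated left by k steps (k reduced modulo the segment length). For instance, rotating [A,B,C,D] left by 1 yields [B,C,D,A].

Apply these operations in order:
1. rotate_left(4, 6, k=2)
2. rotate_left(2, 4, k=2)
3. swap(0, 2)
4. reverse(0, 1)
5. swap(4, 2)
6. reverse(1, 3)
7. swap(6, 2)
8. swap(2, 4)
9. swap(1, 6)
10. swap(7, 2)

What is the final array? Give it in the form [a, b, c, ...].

Answer: [0, 5, 1, 4, 2, 3, 7, 6]

Derivation:
After 1 (rotate_left(4, 6, k=2)): [6, 0, 7, 5, 4, 3, 2, 1]
After 2 (rotate_left(2, 4, k=2)): [6, 0, 4, 7, 5, 3, 2, 1]
After 3 (swap(0, 2)): [4, 0, 6, 7, 5, 3, 2, 1]
After 4 (reverse(0, 1)): [0, 4, 6, 7, 5, 3, 2, 1]
After 5 (swap(4, 2)): [0, 4, 5, 7, 6, 3, 2, 1]
After 6 (reverse(1, 3)): [0, 7, 5, 4, 6, 3, 2, 1]
After 7 (swap(6, 2)): [0, 7, 2, 4, 6, 3, 5, 1]
After 8 (swap(2, 4)): [0, 7, 6, 4, 2, 3, 5, 1]
After 9 (swap(1, 6)): [0, 5, 6, 4, 2, 3, 7, 1]
After 10 (swap(7, 2)): [0, 5, 1, 4, 2, 3, 7, 6]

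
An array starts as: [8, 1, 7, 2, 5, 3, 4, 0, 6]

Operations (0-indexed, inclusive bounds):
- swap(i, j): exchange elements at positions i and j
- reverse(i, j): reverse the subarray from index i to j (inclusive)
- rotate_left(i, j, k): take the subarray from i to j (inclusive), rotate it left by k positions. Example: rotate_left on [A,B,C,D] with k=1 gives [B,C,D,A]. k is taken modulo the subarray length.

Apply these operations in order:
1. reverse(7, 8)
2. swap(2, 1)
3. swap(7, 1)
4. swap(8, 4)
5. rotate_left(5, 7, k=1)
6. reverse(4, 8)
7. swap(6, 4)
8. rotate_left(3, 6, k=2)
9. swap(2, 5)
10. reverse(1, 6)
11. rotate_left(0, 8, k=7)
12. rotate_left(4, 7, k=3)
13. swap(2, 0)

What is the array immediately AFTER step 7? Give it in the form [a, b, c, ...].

Answer: [8, 6, 1, 2, 7, 3, 5, 4, 0]

Derivation:
After 1 (reverse(7, 8)): [8, 1, 7, 2, 5, 3, 4, 6, 0]
After 2 (swap(2, 1)): [8, 7, 1, 2, 5, 3, 4, 6, 0]
After 3 (swap(7, 1)): [8, 6, 1, 2, 5, 3, 4, 7, 0]
After 4 (swap(8, 4)): [8, 6, 1, 2, 0, 3, 4, 7, 5]
After 5 (rotate_left(5, 7, k=1)): [8, 6, 1, 2, 0, 4, 7, 3, 5]
After 6 (reverse(4, 8)): [8, 6, 1, 2, 5, 3, 7, 4, 0]
After 7 (swap(6, 4)): [8, 6, 1, 2, 7, 3, 5, 4, 0]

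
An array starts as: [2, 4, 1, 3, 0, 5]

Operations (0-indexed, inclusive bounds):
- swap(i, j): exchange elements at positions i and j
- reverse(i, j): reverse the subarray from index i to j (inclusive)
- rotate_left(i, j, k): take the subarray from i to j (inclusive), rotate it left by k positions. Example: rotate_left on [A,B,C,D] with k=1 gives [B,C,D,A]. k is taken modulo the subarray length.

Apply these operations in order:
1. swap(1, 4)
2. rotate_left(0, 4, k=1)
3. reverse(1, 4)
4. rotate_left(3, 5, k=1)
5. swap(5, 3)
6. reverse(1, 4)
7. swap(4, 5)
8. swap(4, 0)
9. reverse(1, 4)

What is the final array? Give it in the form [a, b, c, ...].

After 1 (swap(1, 4)): [2, 0, 1, 3, 4, 5]
After 2 (rotate_left(0, 4, k=1)): [0, 1, 3, 4, 2, 5]
After 3 (reverse(1, 4)): [0, 2, 4, 3, 1, 5]
After 4 (rotate_left(3, 5, k=1)): [0, 2, 4, 1, 5, 3]
After 5 (swap(5, 3)): [0, 2, 4, 3, 5, 1]
After 6 (reverse(1, 4)): [0, 5, 3, 4, 2, 1]
After 7 (swap(4, 5)): [0, 5, 3, 4, 1, 2]
After 8 (swap(4, 0)): [1, 5, 3, 4, 0, 2]
After 9 (reverse(1, 4)): [1, 0, 4, 3, 5, 2]

Answer: [1, 0, 4, 3, 5, 2]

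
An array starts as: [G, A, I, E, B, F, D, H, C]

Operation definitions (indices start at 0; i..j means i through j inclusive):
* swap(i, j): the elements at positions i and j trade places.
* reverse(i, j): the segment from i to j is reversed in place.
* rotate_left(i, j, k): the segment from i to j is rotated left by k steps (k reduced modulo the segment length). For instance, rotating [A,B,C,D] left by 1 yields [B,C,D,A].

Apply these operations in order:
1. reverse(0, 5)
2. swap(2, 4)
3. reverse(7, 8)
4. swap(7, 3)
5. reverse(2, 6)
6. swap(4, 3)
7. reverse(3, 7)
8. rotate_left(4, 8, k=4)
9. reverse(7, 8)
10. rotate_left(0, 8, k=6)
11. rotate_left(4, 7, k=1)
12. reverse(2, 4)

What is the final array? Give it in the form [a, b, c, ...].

After 1 (reverse(0, 5)): [F, B, E, I, A, G, D, H, C]
After 2 (swap(2, 4)): [F, B, A, I, E, G, D, H, C]
After 3 (reverse(7, 8)): [F, B, A, I, E, G, D, C, H]
After 4 (swap(7, 3)): [F, B, A, C, E, G, D, I, H]
After 5 (reverse(2, 6)): [F, B, D, G, E, C, A, I, H]
After 6 (swap(4, 3)): [F, B, D, E, G, C, A, I, H]
After 7 (reverse(3, 7)): [F, B, D, I, A, C, G, E, H]
After 8 (rotate_left(4, 8, k=4)): [F, B, D, I, H, A, C, G, E]
After 9 (reverse(7, 8)): [F, B, D, I, H, A, C, E, G]
After 10 (rotate_left(0, 8, k=6)): [C, E, G, F, B, D, I, H, A]
After 11 (rotate_left(4, 7, k=1)): [C, E, G, F, D, I, H, B, A]
After 12 (reverse(2, 4)): [C, E, D, F, G, I, H, B, A]

Answer: [C, E, D, F, G, I, H, B, A]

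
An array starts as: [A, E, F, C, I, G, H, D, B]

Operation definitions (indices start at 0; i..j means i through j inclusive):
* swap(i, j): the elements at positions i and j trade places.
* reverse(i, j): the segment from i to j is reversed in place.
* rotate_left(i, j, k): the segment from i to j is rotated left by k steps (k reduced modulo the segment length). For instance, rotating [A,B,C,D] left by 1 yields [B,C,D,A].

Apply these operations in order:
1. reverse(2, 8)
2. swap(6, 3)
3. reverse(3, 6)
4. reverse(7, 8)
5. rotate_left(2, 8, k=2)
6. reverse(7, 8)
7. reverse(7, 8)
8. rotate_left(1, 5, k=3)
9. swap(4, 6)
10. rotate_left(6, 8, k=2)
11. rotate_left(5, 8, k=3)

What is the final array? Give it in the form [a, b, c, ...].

Answer: [A, I, F, E, C, B, H, D, G]

Derivation:
After 1 (reverse(2, 8)): [A, E, B, D, H, G, I, C, F]
After 2 (swap(6, 3)): [A, E, B, I, H, G, D, C, F]
After 3 (reverse(3, 6)): [A, E, B, D, G, H, I, C, F]
After 4 (reverse(7, 8)): [A, E, B, D, G, H, I, F, C]
After 5 (rotate_left(2, 8, k=2)): [A, E, G, H, I, F, C, B, D]
After 6 (reverse(7, 8)): [A, E, G, H, I, F, C, D, B]
After 7 (reverse(7, 8)): [A, E, G, H, I, F, C, B, D]
After 8 (rotate_left(1, 5, k=3)): [A, I, F, E, G, H, C, B, D]
After 9 (swap(4, 6)): [A, I, F, E, C, H, G, B, D]
After 10 (rotate_left(6, 8, k=2)): [A, I, F, E, C, H, D, G, B]
After 11 (rotate_left(5, 8, k=3)): [A, I, F, E, C, B, H, D, G]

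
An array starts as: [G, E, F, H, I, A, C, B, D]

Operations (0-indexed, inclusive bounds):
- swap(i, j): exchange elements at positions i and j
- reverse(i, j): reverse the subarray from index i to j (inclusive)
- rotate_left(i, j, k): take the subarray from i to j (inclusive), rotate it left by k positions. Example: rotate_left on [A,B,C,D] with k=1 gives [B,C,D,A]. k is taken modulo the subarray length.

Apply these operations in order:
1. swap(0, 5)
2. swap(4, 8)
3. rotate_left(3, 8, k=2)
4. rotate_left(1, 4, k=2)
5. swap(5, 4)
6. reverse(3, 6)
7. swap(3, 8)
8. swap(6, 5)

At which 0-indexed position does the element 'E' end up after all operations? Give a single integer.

After 1 (swap(0, 5)): [A, E, F, H, I, G, C, B, D]
After 2 (swap(4, 8)): [A, E, F, H, D, G, C, B, I]
After 3 (rotate_left(3, 8, k=2)): [A, E, F, G, C, B, I, H, D]
After 4 (rotate_left(1, 4, k=2)): [A, G, C, E, F, B, I, H, D]
After 5 (swap(5, 4)): [A, G, C, E, B, F, I, H, D]
After 6 (reverse(3, 6)): [A, G, C, I, F, B, E, H, D]
After 7 (swap(3, 8)): [A, G, C, D, F, B, E, H, I]
After 8 (swap(6, 5)): [A, G, C, D, F, E, B, H, I]

Answer: 5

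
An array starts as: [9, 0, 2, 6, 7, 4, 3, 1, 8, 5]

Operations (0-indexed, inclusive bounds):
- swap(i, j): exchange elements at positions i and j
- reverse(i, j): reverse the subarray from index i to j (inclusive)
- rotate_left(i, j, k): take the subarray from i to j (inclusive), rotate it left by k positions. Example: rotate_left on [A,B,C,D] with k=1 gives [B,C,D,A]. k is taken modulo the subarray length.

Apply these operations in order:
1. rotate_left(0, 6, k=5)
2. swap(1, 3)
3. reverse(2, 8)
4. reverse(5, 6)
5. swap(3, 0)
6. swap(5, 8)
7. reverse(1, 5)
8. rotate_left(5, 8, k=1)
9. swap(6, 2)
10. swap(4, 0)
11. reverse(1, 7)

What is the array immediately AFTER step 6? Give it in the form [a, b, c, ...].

Answer: [1, 0, 8, 4, 7, 9, 6, 3, 2, 5]

Derivation:
After 1 (rotate_left(0, 6, k=5)): [4, 3, 9, 0, 2, 6, 7, 1, 8, 5]
After 2 (swap(1, 3)): [4, 0, 9, 3, 2, 6, 7, 1, 8, 5]
After 3 (reverse(2, 8)): [4, 0, 8, 1, 7, 6, 2, 3, 9, 5]
After 4 (reverse(5, 6)): [4, 0, 8, 1, 7, 2, 6, 3, 9, 5]
After 5 (swap(3, 0)): [1, 0, 8, 4, 7, 2, 6, 3, 9, 5]
After 6 (swap(5, 8)): [1, 0, 8, 4, 7, 9, 6, 3, 2, 5]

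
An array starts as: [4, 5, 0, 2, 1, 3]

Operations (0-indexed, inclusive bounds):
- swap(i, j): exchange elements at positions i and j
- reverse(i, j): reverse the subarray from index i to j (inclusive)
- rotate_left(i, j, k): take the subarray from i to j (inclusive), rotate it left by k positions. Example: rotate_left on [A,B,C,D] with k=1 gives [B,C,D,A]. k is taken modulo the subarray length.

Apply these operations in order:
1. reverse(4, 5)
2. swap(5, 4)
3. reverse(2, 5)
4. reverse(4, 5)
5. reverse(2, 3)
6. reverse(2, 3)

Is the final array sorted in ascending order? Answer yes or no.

Answer: no

Derivation:
After 1 (reverse(4, 5)): [4, 5, 0, 2, 3, 1]
After 2 (swap(5, 4)): [4, 5, 0, 2, 1, 3]
After 3 (reverse(2, 5)): [4, 5, 3, 1, 2, 0]
After 4 (reverse(4, 5)): [4, 5, 3, 1, 0, 2]
After 5 (reverse(2, 3)): [4, 5, 1, 3, 0, 2]
After 6 (reverse(2, 3)): [4, 5, 3, 1, 0, 2]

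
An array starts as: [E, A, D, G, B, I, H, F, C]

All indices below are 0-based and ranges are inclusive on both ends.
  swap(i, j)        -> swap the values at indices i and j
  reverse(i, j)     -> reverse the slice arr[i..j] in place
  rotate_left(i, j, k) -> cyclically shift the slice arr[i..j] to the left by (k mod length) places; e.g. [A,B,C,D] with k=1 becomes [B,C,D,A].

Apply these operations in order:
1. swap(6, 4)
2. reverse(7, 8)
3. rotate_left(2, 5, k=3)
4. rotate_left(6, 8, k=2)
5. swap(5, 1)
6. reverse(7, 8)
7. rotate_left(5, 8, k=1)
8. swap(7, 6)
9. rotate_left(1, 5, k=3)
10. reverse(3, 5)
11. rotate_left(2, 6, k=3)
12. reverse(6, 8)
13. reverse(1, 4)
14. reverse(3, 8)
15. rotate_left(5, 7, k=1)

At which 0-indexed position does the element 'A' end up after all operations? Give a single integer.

Answer: 7

Derivation:
After 1 (swap(6, 4)): [E, A, D, G, H, I, B, F, C]
After 2 (reverse(7, 8)): [E, A, D, G, H, I, B, C, F]
After 3 (rotate_left(2, 5, k=3)): [E, A, I, D, G, H, B, C, F]
After 4 (rotate_left(6, 8, k=2)): [E, A, I, D, G, H, F, B, C]
After 5 (swap(5, 1)): [E, H, I, D, G, A, F, B, C]
After 6 (reverse(7, 8)): [E, H, I, D, G, A, F, C, B]
After 7 (rotate_left(5, 8, k=1)): [E, H, I, D, G, F, C, B, A]
After 8 (swap(7, 6)): [E, H, I, D, G, F, B, C, A]
After 9 (rotate_left(1, 5, k=3)): [E, G, F, H, I, D, B, C, A]
After 10 (reverse(3, 5)): [E, G, F, D, I, H, B, C, A]
After 11 (rotate_left(2, 6, k=3)): [E, G, H, B, F, D, I, C, A]
After 12 (reverse(6, 8)): [E, G, H, B, F, D, A, C, I]
After 13 (reverse(1, 4)): [E, F, B, H, G, D, A, C, I]
After 14 (reverse(3, 8)): [E, F, B, I, C, A, D, G, H]
After 15 (rotate_left(5, 7, k=1)): [E, F, B, I, C, D, G, A, H]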